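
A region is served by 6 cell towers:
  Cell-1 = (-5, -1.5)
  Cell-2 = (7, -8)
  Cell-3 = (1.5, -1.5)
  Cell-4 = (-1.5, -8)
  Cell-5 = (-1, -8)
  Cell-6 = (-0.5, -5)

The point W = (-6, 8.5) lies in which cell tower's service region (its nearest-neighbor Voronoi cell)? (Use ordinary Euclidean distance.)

Cell-1

Compare squared distances (the ordering matches that of the actual distances):
d²(W, Cell-1) = (-6−(-5))² + (8.5−(-1.5))² = 1 + 100 = 101
d²(W, Cell-2) = (-6−7)² + (8.5−(-8))² = 169 + 272.25 = 441.25
d²(W, Cell-3) = (-6−1.5)² + (8.5−(-1.5))² = 56.25 + 100 = 156.25
d²(W, Cell-4) = (-6−(-1.5))² + (8.5−(-8))² = 20.25 + 272.25 = 292.5
d²(W, Cell-5) = (-6−(-1))² + (8.5−(-8))² = 25 + 272.25 = 297.25
d²(W, Cell-6) = (-6−(-0.5))² + (8.5−(-5))² = 30.25 + 182.25 = 212.5
The smallest is to Cell-1, so W lies in the Voronoi region of Cell-1.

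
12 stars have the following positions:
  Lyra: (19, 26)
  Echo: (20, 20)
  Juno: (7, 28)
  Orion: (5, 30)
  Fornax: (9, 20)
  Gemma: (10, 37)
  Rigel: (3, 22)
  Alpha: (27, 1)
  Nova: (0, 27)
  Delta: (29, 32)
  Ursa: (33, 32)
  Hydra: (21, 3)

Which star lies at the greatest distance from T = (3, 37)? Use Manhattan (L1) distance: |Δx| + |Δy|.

Alpha

d(T, Lyra) = |3−19| + |37−26| = 16 + 11 = 27
d(T, Echo) = |3−20| + |37−20| = 17 + 17 = 34
d(T, Juno) = |3−7| + |37−28| = 4 + 9 = 13
d(T, Orion) = |3−5| + |37−30| = 2 + 7 = 9
d(T, Fornax) = |3−9| + |37−20| = 6 + 17 = 23
d(T, Gemma) = |3−10| + |37−37| = 7 + 0 = 7
d(T, Rigel) = |3−3| + |37−22| = 0 + 15 = 15
d(T, Alpha) = |3−27| + |37−1| = 24 + 36 = 60
d(T, Nova) = |3−0| + |37−27| = 3 + 10 = 13
d(T, Delta) = |3−29| + |37−32| = 26 + 5 = 31
d(T, Ursa) = |3−33| + |37−32| = 30 + 5 = 35
d(T, Hydra) = |3−21| + |37−3| = 18 + 34 = 52
The largest is to Alpha.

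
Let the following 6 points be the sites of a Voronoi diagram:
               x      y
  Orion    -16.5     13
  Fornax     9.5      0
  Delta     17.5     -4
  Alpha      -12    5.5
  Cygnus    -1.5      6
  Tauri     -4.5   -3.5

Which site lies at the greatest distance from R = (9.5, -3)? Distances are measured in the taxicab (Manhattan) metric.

d(R, Orion) = 26 + 16 = 42
d(R, Fornax) = 0 + 3 = 3
d(R, Delta) = 8 + 1 = 9
d(R, Alpha) = 21.5 + 8.5 = 30
d(R, Cygnus) = 11 + 9 = 20
d(R, Tauri) = 14 + 0.5 = 14.5
The largest is to Orion.

Orion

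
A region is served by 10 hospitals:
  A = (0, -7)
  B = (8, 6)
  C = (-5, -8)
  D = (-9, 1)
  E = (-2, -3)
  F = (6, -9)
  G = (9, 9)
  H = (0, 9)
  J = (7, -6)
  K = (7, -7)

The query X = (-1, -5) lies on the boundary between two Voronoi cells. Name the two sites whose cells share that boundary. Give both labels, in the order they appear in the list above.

Squared distances from X to each site:
|XA|² = (-1−0)² + (-5−(-7))² = 1 + 4 = 5
|XB|² = (-1−8)² + (-5−6)² = 81 + 121 = 202
|XC|² = (-1−(-5))² + (-5−(-8))² = 16 + 9 = 25
|XD|² = (-1−(-9))² + (-5−1)² = 64 + 36 = 100
|XE|² = (-1−(-2))² + (-5−(-3))² = 1 + 4 = 5
|XF|² = (-1−6)² + (-5−(-9))² = 49 + 16 = 65
|XG|² = (-1−9)² + (-5−9)² = 100 + 196 = 296
|XH|² = (-1−0)² + (-5−9)² = 1 + 196 = 197
|XJ|² = (-1−7)² + (-5−(-6))² = 64 + 1 = 65
|XK|² = (-1−7)² + (-5−(-7))² = 64 + 4 = 68
X is equidistant from A and E (both at squared distance 5), and every other site is strictly farther — so X lies on the A–E Voronoi edge.

A and E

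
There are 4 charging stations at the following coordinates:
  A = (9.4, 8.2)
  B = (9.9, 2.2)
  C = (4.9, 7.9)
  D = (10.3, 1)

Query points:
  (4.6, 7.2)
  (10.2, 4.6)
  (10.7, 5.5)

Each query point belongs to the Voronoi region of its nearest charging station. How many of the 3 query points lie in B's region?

1

(4.6, 7.2) — d² to each: A:24.04, B:53.09, C:0.58, D:70.93 → nearest is C
(10.2, 4.6) — d² to each: A:13.6, B:5.85, C:38.98, D:12.97 → nearest is B
(10.7, 5.5) — d² to each: A:8.98, B:11.53, C:39.4, D:20.41 → nearest is A
1 of the 3 points has B as nearest.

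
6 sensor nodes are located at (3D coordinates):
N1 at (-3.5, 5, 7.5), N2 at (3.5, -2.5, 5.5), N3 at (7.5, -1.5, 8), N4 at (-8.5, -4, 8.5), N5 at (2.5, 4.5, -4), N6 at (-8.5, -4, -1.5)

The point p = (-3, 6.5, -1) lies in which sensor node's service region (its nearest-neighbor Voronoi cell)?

N5

Since √ is increasing, it suffices to compare squared distances:
|pN1|² = (-3−(-3.5))² + (6.5−5)² + (-1−7.5)² = 0.25 + 2.25 + 72.25 = 74.75
|pN2|² = (-3−3.5)² + (6.5−(-2.5))² + (-1−5.5)² = 42.25 + 81 + 42.25 = 165.5
|pN3|² = (-3−7.5)² + (6.5−(-1.5))² + (-1−8)² = 110.25 + 64 + 81 = 255.25
|pN4|² = (-3−(-8.5))² + (6.5−(-4))² + (-1−8.5)² = 30.25 + 110.25 + 90.25 = 230.75
|pN5|² = (-3−2.5)² + (6.5−4.5)² + (-1−(-4))² = 30.25 + 4 + 9 = 43.25
|pN6|² = (-3−(-8.5))² + (6.5−(-4))² + (-1−(-1.5))² = 30.25 + 110.25 + 0.25 = 140.75
N5 is nearest.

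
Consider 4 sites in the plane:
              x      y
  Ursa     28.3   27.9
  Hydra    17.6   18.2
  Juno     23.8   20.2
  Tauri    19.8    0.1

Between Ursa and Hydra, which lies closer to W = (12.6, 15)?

Hydra

Compare squared distances:
d²(W, Ursa) = (12.6−28.3)² + (15−27.9)² = 246.49 + 166.41 = 412.9
d²(W, Hydra) = (12.6−17.6)² + (15−18.2)² = 25 + 10.24 = 35.24
412.9 > 35.24, so Hydra is closer.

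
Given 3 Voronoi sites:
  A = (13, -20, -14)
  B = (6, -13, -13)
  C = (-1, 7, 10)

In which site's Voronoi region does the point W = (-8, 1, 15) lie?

C

Since √ is increasing, it suffices to compare squared distances:
|WA|² = (-8−13)² + (1−(-20))² + (15−(-14))² = 441 + 441 + 841 = 1723
|WB|² = (-8−6)² + (1−(-13))² + (15−(-13))² = 196 + 196 + 784 = 1176
|WC|² = (-8−(-1))² + (1−7)² + (15−10)² = 49 + 36 + 25 = 110
C is nearest.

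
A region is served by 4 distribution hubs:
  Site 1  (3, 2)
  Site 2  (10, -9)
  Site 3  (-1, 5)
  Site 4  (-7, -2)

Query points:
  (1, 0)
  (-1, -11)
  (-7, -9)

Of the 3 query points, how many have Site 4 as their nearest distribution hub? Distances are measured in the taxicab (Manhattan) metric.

1

(1, 0) — d to each: Site 1:4, Site 2:18, Site 3:7, Site 4:10 → nearest is Site 1
(-1, -11) — d to each: Site 1:17, Site 2:13, Site 3:16, Site 4:15 → nearest is Site 2
(-7, -9) — d to each: Site 1:21, Site 2:17, Site 3:20, Site 4:7 → nearest is Site 4
1 of the 3 points has Site 4 as nearest.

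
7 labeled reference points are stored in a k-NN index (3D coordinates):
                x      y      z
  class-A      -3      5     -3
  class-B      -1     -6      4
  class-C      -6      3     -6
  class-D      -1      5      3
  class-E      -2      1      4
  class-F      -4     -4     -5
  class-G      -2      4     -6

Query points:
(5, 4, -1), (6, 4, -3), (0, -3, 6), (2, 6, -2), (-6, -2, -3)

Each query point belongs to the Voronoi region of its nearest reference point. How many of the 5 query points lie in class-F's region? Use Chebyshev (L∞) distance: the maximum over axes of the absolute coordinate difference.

(5, 4, -1) — d to each: class-A:8, class-B:10, class-C:11, class-D:6, class-E:7, class-F:9, class-G:7 → nearest is class-D
(6, 4, -3) — d to each: class-A:9, class-B:10, class-C:12, class-D:7, class-E:8, class-F:10, class-G:8 → nearest is class-D
(0, -3, 6) — d to each: class-A:9, class-B:3, class-C:12, class-D:8, class-E:4, class-F:11, class-G:12 → nearest is class-B
(2, 6, -2) — d to each: class-A:5, class-B:12, class-C:8, class-D:5, class-E:6, class-F:10, class-G:4 → nearest is class-G
(-6, -2, -3) — d to each: class-A:7, class-B:7, class-C:5, class-D:7, class-E:7, class-F:2, class-G:6 → nearest is class-F
1 of the 5 points has class-F as nearest.

1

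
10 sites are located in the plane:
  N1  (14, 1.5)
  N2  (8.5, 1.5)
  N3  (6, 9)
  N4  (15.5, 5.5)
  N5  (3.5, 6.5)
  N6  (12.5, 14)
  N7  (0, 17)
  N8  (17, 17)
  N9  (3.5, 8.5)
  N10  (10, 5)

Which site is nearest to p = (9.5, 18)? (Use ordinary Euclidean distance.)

N6

Since √ is increasing, it suffices to compare squared distances:
|pN1|² = (9.5−14)² + (18−1.5)² = 20.25 + 272.25 = 292.5
|pN2|² = (9.5−8.5)² + (18−1.5)² = 1 + 272.25 = 273.25
|pN3|² = (9.5−6)² + (18−9)² = 12.25 + 81 = 93.25
|pN4|² = (9.5−15.5)² + (18−5.5)² = 36 + 156.25 = 192.25
|pN5|² = (9.5−3.5)² + (18−6.5)² = 36 + 132.25 = 168.25
|pN6|² = (9.5−12.5)² + (18−14)² = 9 + 16 = 25
|pN7|² = (9.5−0)² + (18−17)² = 90.25 + 1 = 91.25
|pN8|² = (9.5−17)² + (18−17)² = 56.25 + 1 = 57.25
|pN9|² = (9.5−3.5)² + (18−8.5)² = 36 + 90.25 = 126.25
d²(p, N10) = (9.5−10)² + (18−5)² = 0.25 + 169 = 169.25
The smallest is to N6, so p lies in the Voronoi region of N6.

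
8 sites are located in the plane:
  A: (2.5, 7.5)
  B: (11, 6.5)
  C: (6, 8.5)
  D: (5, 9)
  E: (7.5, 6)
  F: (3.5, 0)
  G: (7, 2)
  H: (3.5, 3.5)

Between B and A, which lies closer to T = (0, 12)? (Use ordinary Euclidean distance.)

Compare squared distances:
|TB|² = (0−11)² + (12−6.5)² = 121 + 30.25 = 151.25
|TA|² = (0−2.5)² + (12−7.5)² = 6.25 + 20.25 = 26.5
151.25 > 26.5, so A is closer.

A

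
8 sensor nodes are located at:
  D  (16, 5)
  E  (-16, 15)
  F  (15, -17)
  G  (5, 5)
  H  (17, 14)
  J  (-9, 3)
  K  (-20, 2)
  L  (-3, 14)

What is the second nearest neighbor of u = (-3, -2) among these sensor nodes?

G

Squared Euclidean distances:
|uD|² = (-3−16)² + (-2−5)² = 361 + 49 = 410
|uE|² = (-3−(-16))² + (-2−15)² = 169 + 289 = 458
|uF|² = (-3−15)² + (-2−(-17))² = 324 + 225 = 549
|uG|² = (-3−5)² + (-2−5)² = 64 + 49 = 113
|uH|² = (-3−17)² + (-2−14)² = 400 + 256 = 656
|uJ|² = (-3−(-9))² + (-2−3)² = 36 + 25 = 61
|uK|² = (-3−(-20))² + (-2−2)² = 289 + 16 = 305
|uL|² = (-3−(-3))² + (-2−14)² = 0 + 256 = 256
Sorted ascending: J, G, L, … — the second-nearest is G.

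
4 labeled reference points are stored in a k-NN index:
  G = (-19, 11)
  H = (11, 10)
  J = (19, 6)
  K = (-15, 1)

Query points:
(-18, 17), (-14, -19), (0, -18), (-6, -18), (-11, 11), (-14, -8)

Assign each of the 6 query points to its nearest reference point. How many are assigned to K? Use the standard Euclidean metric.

(-18, 17) — d² to each: G:37, H:890, J:1490, K:265 → nearest is G
(-14, -19) — d² to each: G:925, H:1466, J:1714, K:401 → nearest is K
(0, -18) — d² to each: G:1202, H:905, J:937, K:586 → nearest is K
(-6, -18) — d² to each: G:1010, H:1073, J:1201, K:442 → nearest is K
(-11, 11) — d² to each: G:64, H:485, J:925, K:116 → nearest is G
(-14, -8) — d² to each: G:386, H:949, J:1285, K:82 → nearest is K
4 of the 6 points have K as nearest.

4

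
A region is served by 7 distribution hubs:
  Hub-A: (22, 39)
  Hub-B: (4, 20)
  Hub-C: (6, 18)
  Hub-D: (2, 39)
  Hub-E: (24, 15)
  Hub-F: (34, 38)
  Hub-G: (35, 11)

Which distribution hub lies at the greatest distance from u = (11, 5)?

Compare squared distances (the ordering matches that of the actual distances):
d²(u, Hub-A) = (11−22)² + (5−39)² = 121 + 1156 = 1277
d²(u, Hub-B) = (11−4)² + (5−20)² = 49 + 225 = 274
d²(u, Hub-C) = (11−6)² + (5−18)² = 25 + 169 = 194
d²(u, Hub-D) = (11−2)² + (5−39)² = 81 + 1156 = 1237
d²(u, Hub-E) = (11−24)² + (5−15)² = 169 + 100 = 269
d²(u, Hub-F) = (11−34)² + (5−38)² = 529 + 1089 = 1618
d²(u, Hub-G) = (11−35)² + (5−11)² = 576 + 36 = 612
The largest is to Hub-F.

Hub-F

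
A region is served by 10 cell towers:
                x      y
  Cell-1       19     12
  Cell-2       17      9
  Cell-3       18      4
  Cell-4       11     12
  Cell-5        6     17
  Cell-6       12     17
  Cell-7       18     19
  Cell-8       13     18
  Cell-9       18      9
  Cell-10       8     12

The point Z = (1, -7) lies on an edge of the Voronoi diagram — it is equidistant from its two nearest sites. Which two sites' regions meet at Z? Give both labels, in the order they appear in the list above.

Squared distances from Z to each site:
d²(Z, Cell-1) = 324 + 361 = 685
d²(Z, Cell-2) = 256 + 256 = 512
d²(Z, Cell-3) = 289 + 121 = 410
d²(Z, Cell-4) = 100 + 361 = 461
d²(Z, Cell-5) = 25 + 576 = 601
d²(Z, Cell-6) = 121 + 576 = 697
d²(Z, Cell-7) = 289 + 676 = 965
d²(Z, Cell-8) = 144 + 625 = 769
d²(Z, Cell-9) = 289 + 256 = 545
d²(Z, Cell-10) = 49 + 361 = 410
Z is equidistant from Cell-3 and Cell-10 (both at squared distance 410), and every other site is strictly farther — so Z lies on the Cell-3–Cell-10 Voronoi edge.

Cell-3 and Cell-10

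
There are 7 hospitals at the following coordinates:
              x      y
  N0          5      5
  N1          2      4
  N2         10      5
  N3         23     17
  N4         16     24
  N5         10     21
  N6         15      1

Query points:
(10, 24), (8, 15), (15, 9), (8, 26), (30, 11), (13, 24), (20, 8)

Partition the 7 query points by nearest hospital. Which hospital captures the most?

(10, 24) — d² to each: N0:386, N1:464, N2:361, N3:218, N4:36, N5:9, N6:554 → nearest is N5
(8, 15) — d² to each: N0:109, N1:157, N2:104, N3:229, N4:145, N5:40, N6:245 → nearest is N5
(15, 9) — d² to each: N0:116, N1:194, N2:41, N3:128, N4:226, N5:169, N6:64 → nearest is N2
(8, 26) — d² to each: N0:450, N1:520, N2:445, N3:306, N4:68, N5:29, N6:674 → nearest is N5
(30, 11) — d² to each: N0:661, N1:833, N2:436, N3:85, N4:365, N5:500, N6:325 → nearest is N3
(13, 24) — d² to each: N0:425, N1:521, N2:370, N3:149, N4:9, N5:18, N6:533 → nearest is N4
(20, 8) — d² to each: N0:234, N1:340, N2:109, N3:90, N4:272, N5:269, N6:74 → nearest is N6
Tally — N2:1, N3:1, N4:1, N5:3, N6:1. N5 captures the most (3).

N5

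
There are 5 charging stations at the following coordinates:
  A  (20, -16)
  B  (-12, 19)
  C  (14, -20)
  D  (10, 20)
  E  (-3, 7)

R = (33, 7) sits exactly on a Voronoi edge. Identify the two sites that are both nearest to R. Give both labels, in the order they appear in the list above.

A and D

Squared distances from R to each site:
|RA|² = 169 + 529 = 698
|RB|² = 2025 + 144 = 2169
|RC|² = 361 + 729 = 1090
|RD|² = 529 + 169 = 698
|RE|² = 1296 + 0 = 1296
R is equidistant from A and D (both at squared distance 698), and every other site is strictly farther — so R lies on the A–D Voronoi edge.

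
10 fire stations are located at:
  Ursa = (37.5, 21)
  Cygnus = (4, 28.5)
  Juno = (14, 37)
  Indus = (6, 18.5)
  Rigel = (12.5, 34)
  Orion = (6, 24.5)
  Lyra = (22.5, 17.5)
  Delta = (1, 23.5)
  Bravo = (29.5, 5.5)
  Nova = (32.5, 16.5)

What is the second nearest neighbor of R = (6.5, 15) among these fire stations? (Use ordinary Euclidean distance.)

Since √ is increasing, it suffices to compare squared distances:
d²(R, Ursa) = (6.5−37.5)² + (15−21)² = 961 + 36 = 997
d²(R, Cygnus) = (6.5−4)² + (15−28.5)² = 6.25 + 182.25 = 188.5
d²(R, Juno) = (6.5−14)² + (15−37)² = 56.25 + 484 = 540.25
d²(R, Indus) = (6.5−6)² + (15−18.5)² = 0.25 + 12.25 = 12.5
d²(R, Rigel) = (6.5−12.5)² + (15−34)² = 36 + 361 = 397
d²(R, Orion) = (6.5−6)² + (15−24.5)² = 0.25 + 90.25 = 90.5
d²(R, Lyra) = (6.5−22.5)² + (15−17.5)² = 256 + 6.25 = 262.25
d²(R, Delta) = (6.5−1)² + (15−23.5)² = 30.25 + 72.25 = 102.5
d²(R, Bravo) = (6.5−29.5)² + (15−5.5)² = 529 + 90.25 = 619.25
d²(R, Nova) = (6.5−32.5)² + (15−16.5)² = 676 + 2.25 = 678.25
Sorted ascending: Indus, Orion, Delta, … — the second-nearest is Orion.

Orion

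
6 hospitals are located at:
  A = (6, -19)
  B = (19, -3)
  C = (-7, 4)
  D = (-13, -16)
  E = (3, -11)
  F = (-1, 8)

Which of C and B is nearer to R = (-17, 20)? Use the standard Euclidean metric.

C

Compare squared distances:
|RC|² = (-17−(-7))² + (20−4)² = 100 + 256 = 356
|RB|² = (-17−19)² + (20−(-3))² = 1296 + 529 = 1825
356 < 1825, so C is closer.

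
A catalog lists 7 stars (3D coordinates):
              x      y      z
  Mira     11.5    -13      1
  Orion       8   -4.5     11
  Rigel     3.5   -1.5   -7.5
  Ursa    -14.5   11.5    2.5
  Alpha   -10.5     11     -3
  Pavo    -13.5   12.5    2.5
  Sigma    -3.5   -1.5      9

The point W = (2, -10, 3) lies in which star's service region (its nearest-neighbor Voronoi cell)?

Squared Euclidean distances:
d²(W, Mira) = (2−11.5)² + (-10−(-13))² + (3−1)² = 90.25 + 9 + 4 = 103.25
d²(W, Orion) = (2−8)² + (-10−(-4.5))² + (3−11)² = 36 + 30.25 + 64 = 130.25
d²(W, Rigel) = (2−3.5)² + (-10−(-1.5))² + (3−(-7.5))² = 2.25 + 72.25 + 110.25 = 184.75
d²(W, Ursa) = (2−(-14.5))² + (-10−11.5)² + (3−2.5)² = 272.25 + 462.25 + 0.25 = 734.75
d²(W, Alpha) = (2−(-10.5))² + (-10−11)² + (3−(-3))² = 156.25 + 441 + 36 = 633.25
d²(W, Pavo) = (2−(-13.5))² + (-10−12.5)² + (3−2.5)² = 240.25 + 506.25 + 0.25 = 746.75
d²(W, Sigma) = (2−(-3.5))² + (-10−(-1.5))² + (3−9)² = 30.25 + 72.25 + 36 = 138.5
The smallest is to Mira, so W lies in the Voronoi region of Mira.

Mira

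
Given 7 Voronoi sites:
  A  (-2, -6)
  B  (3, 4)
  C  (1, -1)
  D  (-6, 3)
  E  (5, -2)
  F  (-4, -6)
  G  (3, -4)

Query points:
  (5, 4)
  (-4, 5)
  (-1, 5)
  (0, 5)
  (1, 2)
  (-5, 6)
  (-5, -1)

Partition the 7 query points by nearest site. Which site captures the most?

B

(5, 4) — d² to each: A:149, B:4, C:41, D:122, E:36, F:181, G:68 → nearest is B
(-4, 5) — d² to each: A:125, B:50, C:61, D:8, E:130, F:121, G:130 → nearest is D
(-1, 5) — d² to each: A:122, B:17, C:40, D:29, E:85, F:130, G:97 → nearest is B
(0, 5) — d² to each: A:125, B:10, C:37, D:40, E:74, F:137, G:90 → nearest is B
(1, 2) — d² to each: A:73, B:8, C:9, D:50, E:32, F:89, G:40 → nearest is B
(-5, 6) — d² to each: A:153, B:68, C:85, D:10, E:164, F:145, G:164 → nearest is D
(-5, -1) — d² to each: A:34, B:89, C:36, D:17, E:101, F:26, G:73 → nearest is D
Tally — B:4, D:3. B captures the most (4).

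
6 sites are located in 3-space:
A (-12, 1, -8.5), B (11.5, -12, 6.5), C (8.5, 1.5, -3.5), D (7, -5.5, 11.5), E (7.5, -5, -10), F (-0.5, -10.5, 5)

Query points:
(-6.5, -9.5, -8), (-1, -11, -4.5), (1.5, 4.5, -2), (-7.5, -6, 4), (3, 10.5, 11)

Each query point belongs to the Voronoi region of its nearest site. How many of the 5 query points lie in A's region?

(-6.5, -9.5, -8) — d² to each: A:140.75, B:540.5, C:366.25, D:578.5, E:220.25, F:206 → nearest is A
(-1, -11, -4.5) — d² to each: A:281, B:278.25, C:247.5, D:350.25, E:138.5, F:90.75 → nearest is F
(1.5, 4.5, -2) — d² to each: A:236.75, B:444.5, C:60.25, D:312.5, E:190.25, F:278 → nearest is C
(-7.5, -6, 4) — d² to each: A:225.5, B:403.25, C:368.5, D:266.75, E:422, F:70.25 → nearest is F
(3, 10.5, 11) — d² to each: A:695.5, B:598.75, C:321.5, D:272.25, E:701.5, F:489.25 → nearest is D
1 of the 5 points has A as nearest.

1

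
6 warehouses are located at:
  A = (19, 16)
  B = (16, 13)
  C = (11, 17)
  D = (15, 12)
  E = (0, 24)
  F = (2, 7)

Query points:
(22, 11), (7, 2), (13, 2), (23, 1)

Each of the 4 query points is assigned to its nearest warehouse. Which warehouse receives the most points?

(22, 11) — d² to each: A:34, B:40, C:157, D:50, E:653, F:416 → nearest is A
(7, 2) — d² to each: A:340, B:202, C:241, D:164, E:533, F:50 → nearest is F
(13, 2) — d² to each: A:232, B:130, C:229, D:104, E:653, F:146 → nearest is D
(23, 1) — d² to each: A:241, B:193, C:400, D:185, E:1058, F:477 → nearest is D
Tally — A:1, D:2, F:1. D captures the most (2).

D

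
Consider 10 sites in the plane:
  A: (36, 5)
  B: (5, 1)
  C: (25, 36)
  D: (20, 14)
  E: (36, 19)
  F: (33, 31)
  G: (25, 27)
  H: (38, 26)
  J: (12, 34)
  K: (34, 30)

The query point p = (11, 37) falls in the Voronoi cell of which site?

J

Squared Euclidean distances:
|pA|² = (11−36)² + (37−5)² = 625 + 1024 = 1649
|pB|² = (11−5)² + (37−1)² = 36 + 1296 = 1332
|pC|² = (11−25)² + (37−36)² = 196 + 1 = 197
|pD|² = (11−20)² + (37−14)² = 81 + 529 = 610
|pE|² = (11−36)² + (37−19)² = 625 + 324 = 949
|pF|² = (11−33)² + (37−31)² = 484 + 36 = 520
|pG|² = (11−25)² + (37−27)² = 196 + 100 = 296
|pH|² = (11−38)² + (37−26)² = 729 + 121 = 850
|pJ|² = (11−12)² + (37−34)² = 1 + 9 = 10
|pK|² = (11−34)² + (37−30)² = 529 + 49 = 578
The smallest is to J, so p lies in the Voronoi region of J.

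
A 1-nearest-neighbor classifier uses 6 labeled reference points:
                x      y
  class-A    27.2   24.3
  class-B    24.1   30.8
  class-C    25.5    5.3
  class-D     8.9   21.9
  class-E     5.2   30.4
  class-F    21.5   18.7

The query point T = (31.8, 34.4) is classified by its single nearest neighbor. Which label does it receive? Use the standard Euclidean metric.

class-B

Since √ is increasing, it suffices to compare squared distances:
d²(T, class-A) = (31.8−27.2)² + (34.4−24.3)² = 21.16 + 102.01 = 123.17
d²(T, class-B) = (31.8−24.1)² + (34.4−30.8)² = 59.29 + 12.96 = 72.25
d²(T, class-C) = (31.8−25.5)² + (34.4−5.3)² = 39.69 + 846.81 = 886.5
d²(T, class-D) = (31.8−8.9)² + (34.4−21.9)² = 524.41 + 156.25 = 680.66
d²(T, class-E) = (31.8−5.2)² + (34.4−30.4)² = 707.56 + 16 = 723.56
d²(T, class-F) = (31.8−21.5)² + (34.4−18.7)² = 106.09 + 246.49 = 352.58
The smallest is to class-B, so T lies in the Voronoi region of class-B.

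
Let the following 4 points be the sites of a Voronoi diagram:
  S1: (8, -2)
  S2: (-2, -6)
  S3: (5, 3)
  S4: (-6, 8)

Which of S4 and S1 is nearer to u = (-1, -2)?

S1

Compare squared distances:
|uS4|² = (-1−(-6))² + (-2−8)² = 25 + 100 = 125
|uS1|² = (-1−8)² + (-2−(-2))² = 81 + 0 = 81
125 > 81, so S1 is closer.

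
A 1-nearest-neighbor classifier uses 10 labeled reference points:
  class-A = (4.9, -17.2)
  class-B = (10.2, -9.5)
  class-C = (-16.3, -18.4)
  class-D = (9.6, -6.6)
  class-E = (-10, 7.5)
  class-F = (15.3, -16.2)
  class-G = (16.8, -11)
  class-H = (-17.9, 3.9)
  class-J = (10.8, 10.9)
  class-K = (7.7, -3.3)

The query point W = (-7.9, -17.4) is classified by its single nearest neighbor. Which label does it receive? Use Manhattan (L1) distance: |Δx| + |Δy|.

d(W, class-A) = 12.8 + 0.2 = 13
d(W, class-B) = 18.1 + 7.9 = 26
d(W, class-C) = 8.4 + 1 = 9.4
d(W, class-D) = 17.5 + 10.8 = 28.3
d(W, class-E) = 2.1 + 24.9 = 27
d(W, class-F) = 23.2 + 1.2 = 24.4
d(W, class-G) = 24.7 + 6.4 = 31.1
d(W, class-H) = 10 + 21.3 = 31.3
d(W, class-J) = 18.7 + 28.3 = 47
d(W, class-K) = 15.6 + 14.1 = 29.7
The smallest is to class-C, so W lies in the Voronoi region of class-C.

class-C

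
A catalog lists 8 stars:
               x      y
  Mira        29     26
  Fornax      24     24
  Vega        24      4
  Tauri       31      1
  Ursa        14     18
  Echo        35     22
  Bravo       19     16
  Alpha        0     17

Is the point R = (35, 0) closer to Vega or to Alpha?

Compare squared distances:
d²(R, Vega) = (35−24)² + (0−4)² = 121 + 16 = 137
d²(R, Alpha) = (35−0)² + (0−17)² = 1225 + 289 = 1514
137 < 1514, so Vega is closer.

Vega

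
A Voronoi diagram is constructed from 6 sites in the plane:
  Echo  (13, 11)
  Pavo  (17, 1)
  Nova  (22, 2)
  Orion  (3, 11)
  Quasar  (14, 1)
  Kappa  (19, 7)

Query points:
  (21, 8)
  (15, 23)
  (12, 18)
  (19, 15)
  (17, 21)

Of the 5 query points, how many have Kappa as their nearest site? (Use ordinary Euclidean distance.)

(21, 8) — d² to each: Echo:73, Pavo:65, Nova:37, Orion:333, Quasar:98, Kappa:5 → nearest is Kappa
(15, 23) — d² to each: Echo:148, Pavo:488, Nova:490, Orion:288, Quasar:485, Kappa:272 → nearest is Echo
(12, 18) — d² to each: Echo:50, Pavo:314, Nova:356, Orion:130, Quasar:293, Kappa:170 → nearest is Echo
(19, 15) — d² to each: Echo:52, Pavo:200, Nova:178, Orion:272, Quasar:221, Kappa:64 → nearest is Echo
(17, 21) — d² to each: Echo:116, Pavo:400, Nova:386, Orion:296, Quasar:409, Kappa:200 → nearest is Echo
1 of the 5 points has Kappa as nearest.

1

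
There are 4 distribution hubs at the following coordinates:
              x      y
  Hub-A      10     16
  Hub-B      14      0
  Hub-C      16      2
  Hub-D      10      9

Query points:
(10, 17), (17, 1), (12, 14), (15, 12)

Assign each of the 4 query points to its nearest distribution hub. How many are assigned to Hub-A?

2

(10, 17) — d² to each: Hub-A:1, Hub-B:305, Hub-C:261, Hub-D:64 → nearest is Hub-A
(17, 1) — d² to each: Hub-A:274, Hub-B:10, Hub-C:2, Hub-D:113 → nearest is Hub-C
(12, 14) — d² to each: Hub-A:8, Hub-B:200, Hub-C:160, Hub-D:29 → nearest is Hub-A
(15, 12) — d² to each: Hub-A:41, Hub-B:145, Hub-C:101, Hub-D:34 → nearest is Hub-D
2 of the 4 points have Hub-A as nearest.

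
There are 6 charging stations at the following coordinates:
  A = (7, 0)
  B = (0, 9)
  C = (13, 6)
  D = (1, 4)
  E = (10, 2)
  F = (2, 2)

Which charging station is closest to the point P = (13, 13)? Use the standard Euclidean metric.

Compare squared distances (the ordering matches that of the actual distances):
|PA|² = (13−7)² + (13−0)² = 36 + 169 = 205
|PB|² = (13−0)² + (13−9)² = 169 + 16 = 185
|PC|² = (13−13)² + (13−6)² = 0 + 49 = 49
|PD|² = (13−1)² + (13−4)² = 144 + 81 = 225
|PE|² = (13−10)² + (13−2)² = 9 + 121 = 130
|PF|² = (13−2)² + (13−2)² = 121 + 121 = 242
The smallest is to C, so P lies in the Voronoi region of C.

C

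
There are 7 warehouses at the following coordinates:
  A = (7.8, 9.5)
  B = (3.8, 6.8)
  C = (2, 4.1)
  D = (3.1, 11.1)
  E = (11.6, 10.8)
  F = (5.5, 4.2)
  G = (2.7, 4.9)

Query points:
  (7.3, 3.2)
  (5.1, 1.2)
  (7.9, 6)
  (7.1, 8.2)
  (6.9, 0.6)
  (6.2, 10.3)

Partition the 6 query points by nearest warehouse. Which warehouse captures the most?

(7.3, 3.2) — d² to each: A:39.94, B:25.21, C:28.9, D:80.05, E:76.25, F:4.24, G:24.05 → nearest is F
(5.1, 1.2) — d² to each: A:76.18, B:33.05, C:18.02, D:102.01, E:134.41, F:9.16, G:19.45 → nearest is F
(7.9, 6) — d² to each: A:12.26, B:17.45, C:38.42, D:49.05, E:36.73, F:9, G:28.25 → nearest is F
(7.1, 8.2) — d² to each: A:2.18, B:12.85, C:42.82, D:24.41, E:27.01, F:18.56, G:30.25 → nearest is A
(6.9, 0.6) — d² to each: A:80.02, B:48.05, C:36.26, D:124.69, E:126.13, F:14.92, G:36.13 → nearest is F
(6.2, 10.3) — d² to each: A:3.2, B:18.01, C:56.08, D:10.25, E:29.41, F:37.7, G:41.41 → nearest is A
Tally — A:2, F:4. F captures the most (4).

F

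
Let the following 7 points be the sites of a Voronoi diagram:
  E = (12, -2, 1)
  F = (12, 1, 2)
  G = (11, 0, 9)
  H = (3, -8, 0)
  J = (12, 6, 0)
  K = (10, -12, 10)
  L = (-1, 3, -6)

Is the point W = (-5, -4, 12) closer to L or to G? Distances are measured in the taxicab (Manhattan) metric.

d(W,L) = |-5−(-1)| + |-4−3| + |12−(-6)| = 4 + 7 + 18 = 29
d(W,G) = |-5−11| + |-4−0| + |12−9| = 16 + 4 + 3 = 23
29 > 23, so G is closer.

G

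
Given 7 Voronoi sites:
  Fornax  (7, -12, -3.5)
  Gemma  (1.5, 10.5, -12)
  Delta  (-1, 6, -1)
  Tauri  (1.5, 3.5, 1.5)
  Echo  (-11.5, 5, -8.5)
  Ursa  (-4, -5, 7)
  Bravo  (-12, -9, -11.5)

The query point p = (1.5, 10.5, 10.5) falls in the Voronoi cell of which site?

Compare squared distances (the ordering matches that of the actual distances):
d²(p, Fornax) = (1.5−7)² + (10.5−(-12))² + (10.5−(-3.5))² = 30.25 + 506.25 + 196 = 732.5
d²(p, Gemma) = (1.5−1.5)² + (10.5−10.5)² + (10.5−(-12))² = 0 + 0 + 506.25 = 506.25
d²(p, Delta) = (1.5−(-1))² + (10.5−6)² + (10.5−(-1))² = 6.25 + 20.25 + 132.25 = 158.75
d²(p, Tauri) = (1.5−1.5)² + (10.5−3.5)² + (10.5−1.5)² = 0 + 49 + 81 = 130
d²(p, Echo) = (1.5−(-11.5))² + (10.5−5)² + (10.5−(-8.5))² = 169 + 30.25 + 361 = 560.25
d²(p, Ursa) = (1.5−(-4))² + (10.5−(-5))² + (10.5−7)² = 30.25 + 240.25 + 12.25 = 282.75
d²(p, Bravo) = (1.5−(-12))² + (10.5−(-9))² + (10.5−(-11.5))² = 182.25 + 380.25 + 484 = 1046.5
Minimum is at Tauri.

Tauri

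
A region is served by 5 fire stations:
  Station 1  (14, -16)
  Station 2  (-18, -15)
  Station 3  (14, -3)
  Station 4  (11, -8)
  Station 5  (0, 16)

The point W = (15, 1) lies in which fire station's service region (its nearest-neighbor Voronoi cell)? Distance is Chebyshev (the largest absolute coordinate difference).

d(W, Station 1) = max(1, 17) = 17
d(W, Station 2) = max(33, 16) = 33
d(W, Station 3) = max(1, 4) = 4
d(W, Station 4) = max(4, 9) = 9
d(W, Station 5) = max(15, 15) = 15
The smallest is to Station 3, so W lies in the Voronoi region of Station 3.

Station 3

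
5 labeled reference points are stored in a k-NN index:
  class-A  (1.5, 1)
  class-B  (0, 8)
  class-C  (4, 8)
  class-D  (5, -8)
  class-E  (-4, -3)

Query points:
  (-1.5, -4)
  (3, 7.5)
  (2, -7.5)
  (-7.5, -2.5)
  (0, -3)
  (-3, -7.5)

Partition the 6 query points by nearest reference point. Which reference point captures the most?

(-1.5, -4) — d² to each: class-A:34, class-B:146.25, class-C:174.25, class-D:58.25, class-E:7.25 → nearest is class-E
(3, 7.5) — d² to each: class-A:44.5, class-B:9.25, class-C:1.25, class-D:244.25, class-E:159.25 → nearest is class-C
(2, -7.5) — d² to each: class-A:72.5, class-B:244.25, class-C:244.25, class-D:9.25, class-E:56.25 → nearest is class-D
(-7.5, -2.5) — d² to each: class-A:93.25, class-B:166.5, class-C:242.5, class-D:186.5, class-E:12.5 → nearest is class-E
(0, -3) — d² to each: class-A:18.25, class-B:121, class-C:137, class-D:50, class-E:16 → nearest is class-E
(-3, -7.5) — d² to each: class-A:92.5, class-B:249.25, class-C:289.25, class-D:64.25, class-E:21.25 → nearest is class-E
Tally — class-C:1, class-D:1, class-E:4. class-E captures the most (4).

class-E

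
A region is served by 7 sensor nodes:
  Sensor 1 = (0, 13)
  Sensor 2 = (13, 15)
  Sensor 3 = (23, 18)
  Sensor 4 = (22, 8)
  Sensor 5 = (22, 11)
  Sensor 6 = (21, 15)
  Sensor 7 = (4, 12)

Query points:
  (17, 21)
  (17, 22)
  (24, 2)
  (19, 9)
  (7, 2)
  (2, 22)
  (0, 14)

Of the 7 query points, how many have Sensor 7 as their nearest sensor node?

(17, 21) — d² to each: Sensor 1:353, Sensor 2:52, Sensor 3:45, Sensor 4:194, Sensor 5:125, Sensor 6:52, Sensor 7:250 → nearest is Sensor 3
(17, 22) — d² to each: Sensor 1:370, Sensor 2:65, Sensor 3:52, Sensor 4:221, Sensor 5:146, Sensor 6:65, Sensor 7:269 → nearest is Sensor 3
(24, 2) — d² to each: Sensor 1:697, Sensor 2:290, Sensor 3:257, Sensor 4:40, Sensor 5:85, Sensor 6:178, Sensor 7:500 → nearest is Sensor 4
(19, 9) — d² to each: Sensor 1:377, Sensor 2:72, Sensor 3:97, Sensor 4:10, Sensor 5:13, Sensor 6:40, Sensor 7:234 → nearest is Sensor 4
(7, 2) — d² to each: Sensor 1:170, Sensor 2:205, Sensor 3:512, Sensor 4:261, Sensor 5:306, Sensor 6:365, Sensor 7:109 → nearest is Sensor 7
(2, 22) — d² to each: Sensor 1:85, Sensor 2:170, Sensor 3:457, Sensor 4:596, Sensor 5:521, Sensor 6:410, Sensor 7:104 → nearest is Sensor 1
(0, 14) — d² to each: Sensor 1:1, Sensor 2:170, Sensor 3:545, Sensor 4:520, Sensor 5:493, Sensor 6:442, Sensor 7:20 → nearest is Sensor 1
1 of the 7 points has Sensor 7 as nearest.

1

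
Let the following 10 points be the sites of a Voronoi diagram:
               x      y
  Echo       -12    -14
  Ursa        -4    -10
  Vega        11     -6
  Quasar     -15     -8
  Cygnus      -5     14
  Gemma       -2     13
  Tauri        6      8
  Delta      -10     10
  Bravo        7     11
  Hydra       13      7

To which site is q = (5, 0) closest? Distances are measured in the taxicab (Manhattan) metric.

Tauri

d(q, Echo) = |5−(-12)| + |0−(-14)| = 17 + 14 = 31
d(q, Ursa) = |5−(-4)| + |0−(-10)| = 9 + 10 = 19
d(q, Vega) = |5−11| + |0−(-6)| = 6 + 6 = 12
d(q, Quasar) = |5−(-15)| + |0−(-8)| = 20 + 8 = 28
d(q, Cygnus) = |5−(-5)| + |0−14| = 10 + 14 = 24
d(q, Gemma) = |5−(-2)| + |0−13| = 7 + 13 = 20
d(q, Tauri) = |5−6| + |0−8| = 1 + 8 = 9
d(q, Delta) = |5−(-10)| + |0−10| = 15 + 10 = 25
d(q, Bravo) = |5−7| + |0−11| = 2 + 11 = 13
d(q, Hydra) = |5−13| + |0−7| = 8 + 7 = 15
Tauri is nearest.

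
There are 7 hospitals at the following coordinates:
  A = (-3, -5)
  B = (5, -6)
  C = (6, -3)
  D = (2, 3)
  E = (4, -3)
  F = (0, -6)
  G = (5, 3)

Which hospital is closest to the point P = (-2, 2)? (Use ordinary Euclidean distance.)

D

Squared Euclidean distances:
|PA|² = (-2−(-3))² + (2−(-5))² = 1 + 49 = 50
|PB|² = (-2−5)² + (2−(-6))² = 49 + 64 = 113
|PC|² = (-2−6)² + (2−(-3))² = 64 + 25 = 89
|PD|² = (-2−2)² + (2−3)² = 16 + 1 = 17
|PE|² = (-2−4)² + (2−(-3))² = 36 + 25 = 61
|PF|² = (-2−0)² + (2−(-6))² = 4 + 64 = 68
|PG|² = (-2−5)² + (2−3)² = 49 + 1 = 50
D is nearest.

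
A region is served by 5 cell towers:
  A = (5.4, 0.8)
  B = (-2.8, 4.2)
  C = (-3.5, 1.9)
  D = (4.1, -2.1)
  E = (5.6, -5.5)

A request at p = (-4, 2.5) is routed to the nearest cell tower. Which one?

Since √ is increasing, it suffices to compare squared distances:
|pA|² = (-4−5.4)² + (2.5−0.8)² = 88.36 + 2.89 = 91.25
|pB|² = (-4−(-2.8))² + (2.5−4.2)² = 1.44 + 2.89 = 4.33
|pC|² = (-4−(-3.5))² + (2.5−1.9)² = 0.25 + 0.36 = 0.61
|pD|² = (-4−4.1)² + (2.5−(-2.1))² = 65.61 + 21.16 = 86.77
|pE|² = (-4−5.6)² + (2.5−(-5.5))² = 92.16 + 64 = 156.16
The smallest is to C, so p lies in the Voronoi region of C.

C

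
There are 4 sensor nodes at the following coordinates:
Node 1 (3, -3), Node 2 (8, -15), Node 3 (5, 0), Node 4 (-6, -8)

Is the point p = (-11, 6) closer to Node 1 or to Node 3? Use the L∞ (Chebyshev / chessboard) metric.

Node 1

d(p, Node 1) = max(14, 9) = 14
d(p, Node 3) = max(16, 6) = 16
14 < 16, so Node 1 is closer.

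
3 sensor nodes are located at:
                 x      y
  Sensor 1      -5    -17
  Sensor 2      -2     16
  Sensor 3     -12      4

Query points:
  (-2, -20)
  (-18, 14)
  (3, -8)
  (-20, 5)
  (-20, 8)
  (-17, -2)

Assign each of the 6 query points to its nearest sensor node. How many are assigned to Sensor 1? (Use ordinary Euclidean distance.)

2

(-2, -20) — d² to each: Sensor 1:18, Sensor 2:1296, Sensor 3:676 → nearest is Sensor 1
(-18, 14) — d² to each: Sensor 1:1130, Sensor 2:260, Sensor 3:136 → nearest is Sensor 3
(3, -8) — d² to each: Sensor 1:145, Sensor 2:601, Sensor 3:369 → nearest is Sensor 1
(-20, 5) — d² to each: Sensor 1:709, Sensor 2:445, Sensor 3:65 → nearest is Sensor 3
(-20, 8) — d² to each: Sensor 1:850, Sensor 2:388, Sensor 3:80 → nearest is Sensor 3
(-17, -2) — d² to each: Sensor 1:369, Sensor 2:549, Sensor 3:61 → nearest is Sensor 3
2 of the 6 points have Sensor 1 as nearest.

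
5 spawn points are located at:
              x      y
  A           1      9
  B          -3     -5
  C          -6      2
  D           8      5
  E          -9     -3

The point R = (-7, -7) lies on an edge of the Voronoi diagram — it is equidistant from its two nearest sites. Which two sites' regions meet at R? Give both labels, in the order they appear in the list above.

B and E

Squared distances from R to each site:
|RA|² = (-7−1)² + (-7−9)² = 64 + 256 = 320
|RB|² = (-7−(-3))² + (-7−(-5))² = 16 + 4 = 20
|RC|² = (-7−(-6))² + (-7−2)² = 1 + 81 = 82
|RD|² = (-7−8)² + (-7−5)² = 225 + 144 = 369
|RE|² = (-7−(-9))² + (-7−(-3))² = 4 + 16 = 20
R is equidistant from B and E (both at squared distance 20), and every other site is strictly farther — so R lies on the B–E Voronoi edge.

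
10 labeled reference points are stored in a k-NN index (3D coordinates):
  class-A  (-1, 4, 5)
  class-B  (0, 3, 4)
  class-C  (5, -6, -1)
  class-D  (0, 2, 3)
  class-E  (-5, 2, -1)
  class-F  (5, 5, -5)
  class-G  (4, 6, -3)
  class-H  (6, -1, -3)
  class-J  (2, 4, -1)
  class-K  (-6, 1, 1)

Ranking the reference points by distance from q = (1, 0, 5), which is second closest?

Since √ is increasing, it suffices to compare squared distances:
d²(q, class-A) = 4 + 16 + 0 = 20
d²(q, class-B) = 1 + 9 + 1 = 11
d²(q, class-C) = 16 + 36 + 36 = 88
d²(q, class-D) = 1 + 4 + 4 = 9
d²(q, class-E) = 36 + 4 + 36 = 76
d²(q, class-F) = 16 + 25 + 100 = 141
d²(q, class-G) = 9 + 36 + 64 = 109
d²(q, class-H) = 25 + 1 + 64 = 90
d²(q, class-J) = 1 + 16 + 36 = 53
d²(q, class-K) = 49 + 1 + 16 = 66
Sorted ascending: class-D, class-B, class-A, … — the second-nearest is class-B.

class-B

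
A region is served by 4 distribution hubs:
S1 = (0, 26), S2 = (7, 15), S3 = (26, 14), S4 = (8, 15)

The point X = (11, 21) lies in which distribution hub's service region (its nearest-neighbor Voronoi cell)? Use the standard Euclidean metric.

Since √ is increasing, it suffices to compare squared distances:
|XS1|² = (11−0)² + (21−26)² = 121 + 25 = 146
|XS2|² = (11−7)² + (21−15)² = 16 + 36 = 52
|XS3|² = (11−26)² + (21−14)² = 225 + 49 = 274
|XS4|² = (11−8)² + (21−15)² = 9 + 36 = 45
The smallest is to S4, so X lies in the Voronoi region of S4.

S4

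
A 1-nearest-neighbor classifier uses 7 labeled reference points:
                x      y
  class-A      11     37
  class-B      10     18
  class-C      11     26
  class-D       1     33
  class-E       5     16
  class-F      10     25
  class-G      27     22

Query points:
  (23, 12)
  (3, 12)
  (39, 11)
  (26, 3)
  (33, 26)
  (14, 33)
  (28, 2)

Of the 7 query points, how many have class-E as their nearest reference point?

1

(23, 12) — d² to each: class-A:769, class-B:205, class-C:340, class-D:925, class-E:340, class-F:338, class-G:116 → nearest is class-G
(3, 12) — d² to each: class-A:689, class-B:85, class-C:260, class-D:445, class-E:20, class-F:218, class-G:676 → nearest is class-E
(39, 11) — d² to each: class-A:1460, class-B:890, class-C:1009, class-D:1928, class-E:1181, class-F:1037, class-G:265 → nearest is class-G
(26, 3) — d² to each: class-A:1381, class-B:481, class-C:754, class-D:1525, class-E:610, class-F:740, class-G:362 → nearest is class-G
(33, 26) — d² to each: class-A:605, class-B:593, class-C:484, class-D:1073, class-E:884, class-F:530, class-G:52 → nearest is class-G
(14, 33) — d² to each: class-A:25, class-B:241, class-C:58, class-D:169, class-E:370, class-F:80, class-G:290 → nearest is class-A
(28, 2) — d² to each: class-A:1514, class-B:580, class-C:865, class-D:1690, class-E:725, class-F:853, class-G:401 → nearest is class-G
1 of the 7 points has class-E as nearest.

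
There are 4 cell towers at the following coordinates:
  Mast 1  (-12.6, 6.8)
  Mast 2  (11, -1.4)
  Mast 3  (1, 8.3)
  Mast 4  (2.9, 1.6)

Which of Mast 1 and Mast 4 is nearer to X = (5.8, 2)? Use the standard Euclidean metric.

Compare squared distances:
d²(X, Mast 1) = (5.8−(-12.6))² + (2−6.8)² = 338.56 + 23.04 = 361.6
d²(X, Mast 4) = (5.8−2.9)² + (2−1.6)² = 8.41 + 0.16 = 8.57
361.6 > 8.57, so Mast 4 is closer.

Mast 4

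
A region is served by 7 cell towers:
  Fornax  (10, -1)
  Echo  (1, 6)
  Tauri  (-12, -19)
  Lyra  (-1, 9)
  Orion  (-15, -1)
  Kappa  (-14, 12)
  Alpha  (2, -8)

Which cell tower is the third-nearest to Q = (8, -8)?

Echo

Squared Euclidean distances:
d²(Q, Fornax) = (8−10)² + (-8−(-1))² = 4 + 49 = 53
d²(Q, Echo) = (8−1)² + (-8−6)² = 49 + 196 = 245
d²(Q, Tauri) = (8−(-12))² + (-8−(-19))² = 400 + 121 = 521
d²(Q, Lyra) = (8−(-1))² + (-8−9)² = 81 + 289 = 370
d²(Q, Orion) = (8−(-15))² + (-8−(-1))² = 529 + 49 = 578
d²(Q, Kappa) = (8−(-14))² + (-8−12)² = 484 + 400 = 884
d²(Q, Alpha) = (8−2)² + (-8−(-8))² = 36 + 0 = 36
Sorted ascending: Alpha, Fornax, Echo, Lyra, … — the third-nearest is Echo.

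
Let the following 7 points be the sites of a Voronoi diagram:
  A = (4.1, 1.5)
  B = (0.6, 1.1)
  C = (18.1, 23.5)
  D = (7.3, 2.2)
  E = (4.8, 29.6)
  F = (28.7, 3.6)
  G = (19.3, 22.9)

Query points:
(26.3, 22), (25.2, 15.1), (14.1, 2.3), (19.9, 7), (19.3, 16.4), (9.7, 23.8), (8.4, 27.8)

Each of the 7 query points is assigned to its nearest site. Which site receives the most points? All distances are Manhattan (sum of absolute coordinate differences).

(26.3, 22) — d to each: A:42.7, B:46.6, C:9.7, D:38.8, E:29.1, F:20.8, G:7.9 → nearest is G
(25.2, 15.1) — d to each: A:34.7, B:38.6, C:15.5, D:30.8, E:34.9, F:15, G:13.7 → nearest is G
(14.1, 2.3) — d to each: A:10.8, B:14.7, C:25.2, D:6.9, E:36.6, F:15.9, G:25.8 → nearest is D
(19.9, 7) — d to each: A:21.3, B:25.2, C:18.3, D:17.4, E:37.7, F:12.2, G:16.5 → nearest is F
(19.3, 16.4) — d to each: A:30.1, B:34, C:8.3, D:26.2, E:27.7, F:22.2, G:6.5 → nearest is G
(9.7, 23.8) — d to each: A:27.9, B:31.8, C:8.7, D:24, E:10.7, F:39.2, G:10.5 → nearest is C
(8.4, 27.8) — d to each: A:30.6, B:34.5, C:14, D:26.7, E:5.4, F:44.5, G:15.8 → nearest is E
Tally — C:1, D:1, E:1, F:1, G:3. G captures the most (3).

G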